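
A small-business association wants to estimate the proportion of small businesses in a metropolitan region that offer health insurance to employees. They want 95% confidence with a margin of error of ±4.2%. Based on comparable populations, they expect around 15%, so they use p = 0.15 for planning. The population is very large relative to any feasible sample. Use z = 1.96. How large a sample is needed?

278

With p = 0.15, p(1−p) = 0.1275.
n = z²·p(1−p)/E² = 1.96² × 0.1275 / 0.042² = 3.8416 × 0.1275 / 0.001764 ≈ 277.67.
Rounding up gives n = 278.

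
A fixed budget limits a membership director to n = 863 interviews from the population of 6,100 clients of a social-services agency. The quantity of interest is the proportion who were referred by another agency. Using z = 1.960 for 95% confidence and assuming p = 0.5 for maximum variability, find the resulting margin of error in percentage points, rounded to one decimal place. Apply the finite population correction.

Finite-population factor: (N−n)/(N−1) = (6100−863)/(6100−1) = 0.8587.
SE(p̂) = √[p(1−p)/n · (N−n)/(N−1)] = √[0.2500/863 × 0.8587] = 0.01577.
E = z × SE = 1.960 × 0.01577 = 0.03091 ≈ 3.1 percentage points.

3.1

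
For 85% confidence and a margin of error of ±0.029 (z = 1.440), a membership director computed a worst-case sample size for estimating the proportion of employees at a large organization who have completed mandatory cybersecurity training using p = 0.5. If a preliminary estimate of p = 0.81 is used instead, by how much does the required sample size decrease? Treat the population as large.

Conservative (p = 0.5): n = 1.440² × 0.25 / 0.029² ≈ 616.41 → 617.
Using p = 0.81: p(1−p) = 0.1539, so n = 1.440² × 0.1539 / 0.029² ≈ 379.46 → 380.
Reduction: 617 − 380 = 237.

237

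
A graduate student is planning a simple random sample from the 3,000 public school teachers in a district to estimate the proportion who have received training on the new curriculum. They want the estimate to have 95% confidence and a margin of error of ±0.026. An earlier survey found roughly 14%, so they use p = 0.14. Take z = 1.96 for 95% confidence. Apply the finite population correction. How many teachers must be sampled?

558

Unadjusted: n₀ = 1.96² × 0.14 × 0.86 / 0.026² ≈ 684.21, so n₀ = 685.
Finite population correction with N = 3,000: n = n₀ / (1 + (n₀−1)/N) = 685 / (1 + 684/3000) = 685 / 1.2280 ≈ 557.82.
Rounding up, n = 558.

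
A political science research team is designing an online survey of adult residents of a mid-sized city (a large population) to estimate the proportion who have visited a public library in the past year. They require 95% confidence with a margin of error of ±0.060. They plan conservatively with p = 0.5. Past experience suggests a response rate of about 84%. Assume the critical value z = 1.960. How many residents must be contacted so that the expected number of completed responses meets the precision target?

318

Completed interviews needed: n₀ = 1.960² × 0.2500 / 0.060² ≈ 266.78 → 267.
At an 84% response rate, contacts needed = 267 / 0.84 ≈ 317.86 → 318.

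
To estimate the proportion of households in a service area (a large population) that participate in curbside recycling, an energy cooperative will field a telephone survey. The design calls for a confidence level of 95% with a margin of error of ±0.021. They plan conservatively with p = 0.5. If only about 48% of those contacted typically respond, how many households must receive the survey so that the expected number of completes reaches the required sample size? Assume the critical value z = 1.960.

4538

Completed interviews needed: n₀ = 1.960² × 0.2500 / 0.021² ≈ 2177.78 → 2178.
At a 48% response rate, contacts needed = 2178 / 0.48 ≈ 4537.50 → 4538.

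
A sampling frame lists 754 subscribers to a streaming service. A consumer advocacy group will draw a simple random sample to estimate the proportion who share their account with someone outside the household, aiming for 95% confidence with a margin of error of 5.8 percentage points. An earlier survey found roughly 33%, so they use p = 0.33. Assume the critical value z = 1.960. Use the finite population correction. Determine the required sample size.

Unadjusted: n₀ = 1.960² × 0.33 × 0.67 / 0.058² ≈ 252.49, so n₀ = 253.
Finite population correction with N = 754: n = n₀ / (1 + (n₀−1)/N) = 253 / (1 + 252/754) = 253 / 1.3342 ≈ 189.62.
Rounding up, n = 190.

190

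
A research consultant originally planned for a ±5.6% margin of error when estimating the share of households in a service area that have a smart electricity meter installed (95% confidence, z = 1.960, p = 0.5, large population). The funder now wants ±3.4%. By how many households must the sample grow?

524

At ±5.6%: n = 1.960² × 0.2500 / 0.056² ≈ 306.25 → 307.
At ±3.4%: n = 1.960² × 0.2500 / 0.034² ≈ 830.80 → 831.
Additional respondents: 831 − 307 = 524.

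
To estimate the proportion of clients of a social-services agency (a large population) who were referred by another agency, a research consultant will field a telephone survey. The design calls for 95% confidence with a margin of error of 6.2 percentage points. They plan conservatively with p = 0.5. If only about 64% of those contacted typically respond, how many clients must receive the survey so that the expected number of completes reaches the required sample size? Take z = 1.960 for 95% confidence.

391

Completed interviews needed: n₀ = 1.960² × 0.2500 / 0.062² ≈ 249.84 → 250.
At a 64% response rate, contacts needed = 250 / 0.64 ≈ 390.62 → 391.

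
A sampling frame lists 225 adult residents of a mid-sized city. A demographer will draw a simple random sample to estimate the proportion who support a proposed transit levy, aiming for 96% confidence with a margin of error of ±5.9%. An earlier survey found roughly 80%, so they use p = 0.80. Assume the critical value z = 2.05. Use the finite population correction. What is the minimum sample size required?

Unadjusted: n₀ = 2.05² × 0.80 × 0.20 / 0.059² ≈ 193.16, so n₀ = 194.
Finite population correction with N = 225: n = n₀ / (1 + (n₀−1)/N) = 194 / (1 + 193/225) = 194 / 1.8578 ≈ 104.43.
Rounding up, n = 105.

105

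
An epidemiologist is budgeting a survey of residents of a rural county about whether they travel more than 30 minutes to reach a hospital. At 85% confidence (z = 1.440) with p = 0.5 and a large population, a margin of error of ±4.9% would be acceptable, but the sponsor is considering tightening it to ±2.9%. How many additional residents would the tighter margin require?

401

At ±4.9%: n = 1.440² × 0.2500 / 0.049² ≈ 215.91 → 216.
At ±2.9%: n = 1.440² × 0.2500 / 0.029² ≈ 616.41 → 617.
Additional respondents: 617 − 216 = 401.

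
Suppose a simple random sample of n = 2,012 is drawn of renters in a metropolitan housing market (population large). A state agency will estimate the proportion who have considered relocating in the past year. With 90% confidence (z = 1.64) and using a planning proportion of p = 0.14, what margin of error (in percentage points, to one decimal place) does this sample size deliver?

1.3

SE(p̂) = √[p(1−p)/n] = √[0.1204/2012] = 0.00774.
E = z × SE = 1.64 × 0.00774 = 0.01269, or 1.3 percentage points.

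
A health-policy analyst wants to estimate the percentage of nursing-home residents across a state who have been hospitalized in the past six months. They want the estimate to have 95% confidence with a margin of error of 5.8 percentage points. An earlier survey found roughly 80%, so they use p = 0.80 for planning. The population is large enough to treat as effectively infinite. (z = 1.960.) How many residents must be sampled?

183

With p = 0.80, p(1−p) = 0.1600.
n = z²·p(1−p)/E² = 1.960² × 0.1600 / 0.058² = 3.8416 × 0.1600 / 0.003364 ≈ 182.72.
Rounding up gives n = 183.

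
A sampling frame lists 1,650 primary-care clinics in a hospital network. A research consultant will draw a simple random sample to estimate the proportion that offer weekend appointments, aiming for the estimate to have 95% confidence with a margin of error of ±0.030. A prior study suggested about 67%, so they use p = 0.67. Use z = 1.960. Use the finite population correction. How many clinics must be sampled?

Unadjusted: n₀ = 1.960² × 0.67 × 0.33 / 0.030² ≈ 943.75, so n₀ = 944.
Finite population correction with N = 1,650: n = n₀ / (1 + (n₀−1)/N) = 944 / (1 + 943/1650) = 944 / 1.5715 ≈ 600.69.
Rounding up, n = 601.

601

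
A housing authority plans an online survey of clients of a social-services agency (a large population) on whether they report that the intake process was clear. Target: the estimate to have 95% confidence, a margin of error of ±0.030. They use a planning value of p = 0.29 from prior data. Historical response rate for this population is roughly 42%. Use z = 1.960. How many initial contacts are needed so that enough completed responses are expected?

Completed interviews needed: n₀ = 1.960² × 0.2059 / 0.030² ≈ 878.87 → 879.
At a 42% response rate, contacts needed = 879 / 0.42 ≈ 2092.86 → 2093.

2093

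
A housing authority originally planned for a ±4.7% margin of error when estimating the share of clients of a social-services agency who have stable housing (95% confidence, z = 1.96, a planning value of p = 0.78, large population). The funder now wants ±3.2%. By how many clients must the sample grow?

At ±4.7%: n = 1.96² × 0.1716 / 0.047² ≈ 298.42 → 299.
At ±3.2%: n = 1.96² × 0.1716 / 0.032² ≈ 643.77 → 644.
Additional respondents: 644 − 299 = 345.

345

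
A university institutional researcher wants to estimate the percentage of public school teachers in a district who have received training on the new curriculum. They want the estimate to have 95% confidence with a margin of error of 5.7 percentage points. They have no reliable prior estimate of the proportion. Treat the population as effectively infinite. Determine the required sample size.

For 95% confidence, z = 1.96.
With no prior estimate, use p = 0.5, giving p(1−p) = 0.25.
n = z²·p(1−p)/E² = 1.96² × 0.2500 / 0.057² = 3.8416 × 0.2500 / 0.003249 ≈ 295.60.
Rounding up gives n = 296.

296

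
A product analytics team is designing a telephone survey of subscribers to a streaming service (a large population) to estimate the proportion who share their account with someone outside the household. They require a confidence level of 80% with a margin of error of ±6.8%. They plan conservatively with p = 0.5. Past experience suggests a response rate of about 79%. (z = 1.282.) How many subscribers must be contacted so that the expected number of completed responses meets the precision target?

Completed interviews needed: n₀ = 1.282² × 0.2500 / 0.068² ≈ 88.86 → 89.
At a 79% response rate, contacts needed = 89 / 0.79 ≈ 112.66 → 113.

113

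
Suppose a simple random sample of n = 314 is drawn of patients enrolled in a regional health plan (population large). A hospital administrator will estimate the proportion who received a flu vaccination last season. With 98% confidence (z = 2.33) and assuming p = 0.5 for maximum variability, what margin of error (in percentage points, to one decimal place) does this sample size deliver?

6.6

SE(p̂) = √[p(1−p)/n] = √[0.2500/314] = 0.02822.
E = z × SE = 2.33 × 0.02822 = 0.06574, or 6.6 percentage points.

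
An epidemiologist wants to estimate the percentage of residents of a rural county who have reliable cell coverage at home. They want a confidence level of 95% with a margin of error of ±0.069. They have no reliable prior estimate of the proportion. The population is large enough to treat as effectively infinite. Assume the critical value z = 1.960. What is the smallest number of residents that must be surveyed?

With no prior estimate, use p = 0.5, giving p(1−p) = 0.25.
n = z²·p(1−p)/E² = 1.960² × 0.2500 / 0.069² = 3.8416 × 0.2500 / 0.004761 ≈ 201.72.
Rounding up gives n = 202.

202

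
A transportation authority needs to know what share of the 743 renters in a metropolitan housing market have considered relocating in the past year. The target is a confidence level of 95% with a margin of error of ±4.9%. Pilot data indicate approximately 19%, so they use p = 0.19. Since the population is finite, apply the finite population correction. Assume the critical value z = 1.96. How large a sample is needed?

186

Unadjusted: n₀ = 1.96² × 0.19 × 0.81 / 0.049² ≈ 246.24, so n₀ = 247.
Finite population correction with N = 743: n = n₀ / (1 + (n₀−1)/N) = 247 / (1 + 246/743) = 247 / 1.3311 ≈ 185.56.
Rounding up, n = 186.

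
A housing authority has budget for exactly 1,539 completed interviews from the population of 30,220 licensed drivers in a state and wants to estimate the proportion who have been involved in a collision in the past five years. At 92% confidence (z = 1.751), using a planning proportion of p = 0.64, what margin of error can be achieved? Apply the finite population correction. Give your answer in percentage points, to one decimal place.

2.1

Finite-population factor: (N−n)/(N−1) = (30220−1539)/(30220−1) = 0.9491.
SE(p̂) = √[p(1−p)/n · (N−n)/(N−1)] = √[0.2304/1539 × 0.9491] = 0.01192.
E = z × SE = 1.751 × 0.01192 = 0.02087 ≈ 2.1 percentage points.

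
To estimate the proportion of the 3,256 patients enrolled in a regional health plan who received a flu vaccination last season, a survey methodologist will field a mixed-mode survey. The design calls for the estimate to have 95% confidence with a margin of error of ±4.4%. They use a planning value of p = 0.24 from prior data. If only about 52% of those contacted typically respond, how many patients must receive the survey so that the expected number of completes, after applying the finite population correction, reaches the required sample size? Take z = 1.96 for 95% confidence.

627

Completed interviews needed (unadjusted): n₀ = 1.96² × 0.1824 / 0.044² ≈ 361.94 → 362.
FPC for N = 3,256: n = 362 / (1 + 361/3256) = 362 / 1.1109 ≈ 325.87 → 326.
At a 52% response rate, contacts needed = 326 / 0.52 ≈ 626.92 → 627.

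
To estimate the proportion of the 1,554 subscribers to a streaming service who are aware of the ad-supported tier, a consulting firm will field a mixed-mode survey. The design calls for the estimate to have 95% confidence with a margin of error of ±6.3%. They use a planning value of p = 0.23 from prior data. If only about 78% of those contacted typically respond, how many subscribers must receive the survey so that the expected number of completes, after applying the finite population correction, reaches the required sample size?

For 95% confidence, z = 1.96.
Completed interviews needed (unadjusted): n₀ = 1.96² × 0.1771 / 0.063² ≈ 171.42 → 172.
FPC for N = 1,554: n = 172 / (1 + 171/1554) = 172 / 1.1100 ≈ 154.95 → 155.
At a 78% response rate, contacts needed = 155 / 0.78 ≈ 198.72 → 199.

199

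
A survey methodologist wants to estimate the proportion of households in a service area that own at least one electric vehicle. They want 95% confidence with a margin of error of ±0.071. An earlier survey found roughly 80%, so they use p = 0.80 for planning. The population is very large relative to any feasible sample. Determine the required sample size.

For 95% confidence, z = 1.960.
With p = 0.80, p(1−p) = 0.1600.
n = z²·p(1−p)/E² = 1.960² × 0.1600 / 0.071² = 3.8416 × 0.1600 / 0.005041 ≈ 121.93.
Rounding up gives n = 122.

122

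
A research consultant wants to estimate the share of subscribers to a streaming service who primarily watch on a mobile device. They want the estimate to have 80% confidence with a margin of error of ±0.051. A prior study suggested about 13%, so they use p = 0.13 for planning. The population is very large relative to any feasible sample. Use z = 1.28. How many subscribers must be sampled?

72

With p = 0.13, p(1−p) = 0.1131.
n = z²·p(1−p)/E² = 1.28² × 0.1131 / 0.051² = 1.6384 × 0.1131 / 0.002601 ≈ 71.24.
Rounding up gives n = 72.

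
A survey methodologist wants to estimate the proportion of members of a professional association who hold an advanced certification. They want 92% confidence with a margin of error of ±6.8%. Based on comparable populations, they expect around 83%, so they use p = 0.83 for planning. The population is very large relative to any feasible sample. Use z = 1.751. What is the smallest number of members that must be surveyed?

94

With p = 0.83, p(1−p) = 0.1411.
n = z²·p(1−p)/E² = 1.751² × 0.1411 / 0.068² = 3.0660 × 0.1411 / 0.004624 ≈ 93.56.
Rounding up gives n = 94.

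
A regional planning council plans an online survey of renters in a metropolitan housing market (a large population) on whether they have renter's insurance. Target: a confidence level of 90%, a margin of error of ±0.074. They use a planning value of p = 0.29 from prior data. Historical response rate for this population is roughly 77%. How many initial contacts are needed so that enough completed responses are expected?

133

For 90% confidence, z = 1.645.
Completed interviews needed: n₀ = 1.645² × 0.2059 / 0.074² ≈ 101.75 → 102.
At a 77% response rate, contacts needed = 102 / 0.77 ≈ 132.47 → 133.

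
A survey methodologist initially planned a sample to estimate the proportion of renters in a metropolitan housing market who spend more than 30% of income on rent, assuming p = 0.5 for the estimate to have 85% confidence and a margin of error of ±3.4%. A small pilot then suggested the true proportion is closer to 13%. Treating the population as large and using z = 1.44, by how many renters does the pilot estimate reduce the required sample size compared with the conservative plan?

246

Conservative (p = 0.5): n = 1.44² × 0.25 / 0.034² ≈ 448.44 → 449.
Using p = 0.13: p(1−p) = 0.1131, so n = 1.44² × 0.1131 / 0.034² ≈ 202.88 → 203.
Reduction: 449 − 203 = 246.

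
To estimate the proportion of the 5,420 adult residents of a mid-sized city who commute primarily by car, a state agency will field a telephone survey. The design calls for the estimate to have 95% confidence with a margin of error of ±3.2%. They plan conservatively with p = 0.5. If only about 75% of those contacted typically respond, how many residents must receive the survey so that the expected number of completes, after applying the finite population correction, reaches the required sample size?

1067

For 95% confidence, z = 1.96.
Completed interviews needed (unadjusted): n₀ = 1.96² × 0.2500 / 0.032² ≈ 937.89 → 938.
FPC for N = 5,420: n = 938 / (1 + 937/5420) = 938 / 1.1729 ≈ 799.74 → 800.
At a 75% response rate, contacts needed = 800 / 0.75 ≈ 1066.67 → 1067.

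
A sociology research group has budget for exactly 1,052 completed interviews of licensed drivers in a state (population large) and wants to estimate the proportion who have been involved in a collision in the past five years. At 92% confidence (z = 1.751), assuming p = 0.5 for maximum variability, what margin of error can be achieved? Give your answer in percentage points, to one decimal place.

SE(p̂) = √[p(1−p)/n] = √[0.2500/1052] = 0.01542.
E = z × SE = 1.751 × 0.01542 = 0.02699, or 2.7 percentage points.

2.7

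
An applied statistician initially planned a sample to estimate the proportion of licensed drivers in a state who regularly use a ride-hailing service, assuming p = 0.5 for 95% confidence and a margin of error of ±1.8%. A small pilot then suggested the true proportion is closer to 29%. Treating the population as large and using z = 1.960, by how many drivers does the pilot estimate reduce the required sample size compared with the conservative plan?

523

Conservative (p = 0.5): n = 1.960² × 0.25 / 0.018² ≈ 2964.20 → 2965.
Using p = 0.29: p(1−p) = 0.2059, so n = 1.960² × 0.2059 / 0.018² ≈ 2441.31 → 2442.
Reduction: 2965 − 2442 = 523.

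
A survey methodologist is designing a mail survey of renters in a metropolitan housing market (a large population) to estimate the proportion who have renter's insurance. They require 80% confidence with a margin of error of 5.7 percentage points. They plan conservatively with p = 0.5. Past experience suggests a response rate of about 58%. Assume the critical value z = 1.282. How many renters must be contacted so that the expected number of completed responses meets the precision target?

Completed interviews needed: n₀ = 1.282² × 0.2500 / 0.057² ≈ 126.46 → 127.
At a 58% response rate, contacts needed = 127 / 0.58 ≈ 218.97 → 219.

219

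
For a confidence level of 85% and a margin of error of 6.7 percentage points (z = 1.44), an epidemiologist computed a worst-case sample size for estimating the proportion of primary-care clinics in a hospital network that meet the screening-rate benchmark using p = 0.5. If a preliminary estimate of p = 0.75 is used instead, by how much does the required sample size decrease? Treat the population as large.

29

Conservative (p = 0.5): n = 1.44² × 0.25 / 0.067² ≈ 115.48 → 116.
Using p = 0.75: p(1−p) = 0.1875, so n = 1.44² × 0.1875 / 0.067² ≈ 86.61 → 87.
Reduction: 116 − 87 = 29.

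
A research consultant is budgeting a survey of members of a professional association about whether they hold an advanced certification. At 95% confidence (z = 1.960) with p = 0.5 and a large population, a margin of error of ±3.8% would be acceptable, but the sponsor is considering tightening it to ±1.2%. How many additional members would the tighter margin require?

At ±3.8%: n = 1.960² × 0.2500 / 0.038² ≈ 665.10 → 666.
At ±1.2%: n = 1.960² × 0.2500 / 0.012² ≈ 6669.44 → 6670.
Additional respondents: 6670 − 666 = 6004.

6004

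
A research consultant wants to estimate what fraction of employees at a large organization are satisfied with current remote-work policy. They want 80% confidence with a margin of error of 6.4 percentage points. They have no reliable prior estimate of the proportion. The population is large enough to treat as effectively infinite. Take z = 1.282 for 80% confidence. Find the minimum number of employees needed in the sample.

101

With no prior estimate, use p = 0.5, giving p(1−p) = 0.25.
n = z²·p(1−p)/E² = 1.282² × 0.2500 / 0.064² = 1.6435 × 0.2500 / 0.004096 ≈ 100.31.
Rounding up gives n = 101.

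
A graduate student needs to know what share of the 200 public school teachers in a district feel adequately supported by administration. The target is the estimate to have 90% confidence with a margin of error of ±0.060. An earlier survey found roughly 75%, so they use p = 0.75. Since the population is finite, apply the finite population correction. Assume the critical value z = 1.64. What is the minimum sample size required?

83

Unadjusted: n₀ = 1.64² × 0.75 × 0.25 / 0.060² ≈ 140.08, so n₀ = 141.
Finite population correction with N = 200: n = n₀ / (1 + (n₀−1)/N) = 141 / (1 + 140/200) = 141 / 1.7000 ≈ 82.94.
Rounding up, n = 83.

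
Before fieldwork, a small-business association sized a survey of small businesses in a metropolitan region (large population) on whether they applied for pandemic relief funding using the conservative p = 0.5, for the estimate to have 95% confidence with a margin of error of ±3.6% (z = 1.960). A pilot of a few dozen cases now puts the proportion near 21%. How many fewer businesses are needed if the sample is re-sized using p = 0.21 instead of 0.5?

250

Conservative (p = 0.5): n = 1.960² × 0.25 / 0.036² ≈ 741.05 → 742.
Using p = 0.21: p(1−p) = 0.1659, so n = 1.960² × 0.1659 / 0.036² ≈ 491.76 → 492.
Reduction: 742 − 492 = 250.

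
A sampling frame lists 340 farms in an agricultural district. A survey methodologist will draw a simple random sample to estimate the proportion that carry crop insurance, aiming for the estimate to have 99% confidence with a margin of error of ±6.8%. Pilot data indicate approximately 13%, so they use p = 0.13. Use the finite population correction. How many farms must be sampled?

For 99% confidence, z = 2.576.
Unadjusted: n₀ = 2.576² × 0.13 × 0.87 / 0.068² ≈ 162.31, so n₀ = 163.
Finite population correction with N = 340: n = n₀ / (1 + (n₀−1)/N) = 163 / (1 + 162/340) = 163 / 1.4765 ≈ 110.40.
Rounding up, n = 111.

111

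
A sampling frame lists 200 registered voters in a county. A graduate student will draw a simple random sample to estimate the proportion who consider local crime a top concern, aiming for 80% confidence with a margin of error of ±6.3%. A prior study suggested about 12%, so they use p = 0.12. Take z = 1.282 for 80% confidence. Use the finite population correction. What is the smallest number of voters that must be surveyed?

37

Unadjusted: n₀ = 1.282² × 0.12 × 0.88 / 0.063² ≈ 43.73, so n₀ = 44.
Finite population correction with N = 200: n = n₀ / (1 + (n₀−1)/N) = 44 / (1 + 43/200) = 44 / 1.2150 ≈ 36.21.
Rounding up, n = 37.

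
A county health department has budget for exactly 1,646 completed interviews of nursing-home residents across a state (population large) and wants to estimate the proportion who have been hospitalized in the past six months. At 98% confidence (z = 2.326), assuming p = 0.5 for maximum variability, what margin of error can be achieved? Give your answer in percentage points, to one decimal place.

2.9

SE(p̂) = √[p(1−p)/n] = √[0.2500/1646] = 0.01232.
E = z × SE = 2.326 × 0.01232 = 0.02867, or 2.9 percentage points.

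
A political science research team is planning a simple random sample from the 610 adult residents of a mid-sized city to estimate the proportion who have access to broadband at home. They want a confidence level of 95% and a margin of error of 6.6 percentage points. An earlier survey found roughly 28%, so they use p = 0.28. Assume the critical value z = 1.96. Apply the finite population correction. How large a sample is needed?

Unadjusted: n₀ = 1.96² × 0.28 × 0.72 / 0.066² ≈ 177.79, so n₀ = 178.
Finite population correction with N = 610: n = n₀ / (1 + (n₀−1)/N) = 178 / (1 + 177/610) = 178 / 1.2902 ≈ 137.97.
Rounding up, n = 138.

138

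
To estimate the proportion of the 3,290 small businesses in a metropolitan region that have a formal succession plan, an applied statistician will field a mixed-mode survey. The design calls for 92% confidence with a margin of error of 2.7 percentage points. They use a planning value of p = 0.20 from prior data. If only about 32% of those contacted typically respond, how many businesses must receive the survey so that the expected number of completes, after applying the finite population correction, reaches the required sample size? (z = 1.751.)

Completed interviews needed (unadjusted): n₀ = 1.751² × 0.1600 / 0.027² ≈ 672.92 → 673.
FPC for N = 3,290: n = 673 / (1 + 672/3290) = 673 / 1.2043 ≈ 558.85 → 559.
At a 32% response rate, contacts needed = 559 / 0.32 ≈ 1746.88 → 1747.

1747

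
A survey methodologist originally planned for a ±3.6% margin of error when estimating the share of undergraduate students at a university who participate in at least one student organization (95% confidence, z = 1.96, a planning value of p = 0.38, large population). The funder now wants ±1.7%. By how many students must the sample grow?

At ±3.6%: n = 1.96² × 0.2356 / 0.036² ≈ 698.36 → 699.
At ±1.7%: n = 1.96² × 0.2356 / 0.017² ≈ 3131.77 → 3132.
Additional respondents: 3132 − 699 = 2433.

2433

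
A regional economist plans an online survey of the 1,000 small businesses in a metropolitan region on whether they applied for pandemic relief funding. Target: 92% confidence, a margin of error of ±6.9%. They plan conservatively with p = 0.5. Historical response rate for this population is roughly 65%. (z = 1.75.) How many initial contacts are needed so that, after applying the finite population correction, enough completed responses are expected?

Completed interviews needed (unadjusted): n₀ = 1.75² × 0.2500 / 0.069² ≈ 160.81 → 161.
FPC for N = 1,000: n = 161 / (1 + 160/1000) = 161 / 1.1600 ≈ 138.79 → 139.
At a 65% response rate, contacts needed = 139 / 0.65 ≈ 213.85 → 214.

214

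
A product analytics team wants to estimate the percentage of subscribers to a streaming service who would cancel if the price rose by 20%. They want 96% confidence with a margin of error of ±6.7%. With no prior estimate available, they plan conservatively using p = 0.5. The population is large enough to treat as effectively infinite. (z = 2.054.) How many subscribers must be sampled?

235

With p = 0.5, p(1−p) = 0.25.
n = z²·p(1−p)/E² = 2.054² × 0.2500 / 0.067² = 4.2189 × 0.2500 / 0.004489 ≈ 234.96.
Rounding up gives n = 235.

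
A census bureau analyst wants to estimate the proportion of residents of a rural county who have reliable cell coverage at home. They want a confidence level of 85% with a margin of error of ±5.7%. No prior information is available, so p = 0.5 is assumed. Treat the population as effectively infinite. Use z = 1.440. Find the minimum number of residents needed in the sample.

160

With p = 0.5, p(1−p) = 0.25.
n = z²·p(1−p)/E² = 1.440² × 0.2500 / 0.057² = 2.0736 × 0.2500 / 0.003249 ≈ 159.56.
Rounding up gives n = 160.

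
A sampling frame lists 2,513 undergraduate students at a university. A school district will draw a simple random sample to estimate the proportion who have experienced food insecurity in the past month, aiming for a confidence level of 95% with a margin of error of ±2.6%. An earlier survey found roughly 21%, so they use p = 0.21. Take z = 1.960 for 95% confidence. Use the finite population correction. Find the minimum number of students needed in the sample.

686

Unadjusted: n₀ = 1.960² × 0.21 × 0.79 / 0.026² ≈ 942.78, so n₀ = 943.
Finite population correction with N = 2,513: n = n₀ / (1 + (n₀−1)/N) = 943 / (1 + 942/2513) = 943 / 1.3749 ≈ 685.89.
Rounding up, n = 686.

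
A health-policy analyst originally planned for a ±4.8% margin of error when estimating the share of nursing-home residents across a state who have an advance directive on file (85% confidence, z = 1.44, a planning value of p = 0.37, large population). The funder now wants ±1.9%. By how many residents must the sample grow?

1129

At ±4.8%: n = 1.44² × 0.2331 / 0.048² ≈ 209.79 → 210.
At ±1.9%: n = 1.44² × 0.2331 / 0.019² ≈ 1338.94 → 1339.
Additional respondents: 1339 − 210 = 1129.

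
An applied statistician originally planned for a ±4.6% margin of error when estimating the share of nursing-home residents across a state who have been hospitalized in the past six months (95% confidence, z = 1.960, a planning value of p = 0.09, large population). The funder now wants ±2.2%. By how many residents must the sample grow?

502

At ±4.6%: n = 1.960² × 0.0819 / 0.046² ≈ 148.69 → 149.
At ±2.2%: n = 1.960² × 0.0819 / 0.022² ≈ 650.06 → 651.
Additional respondents: 651 − 149 = 502.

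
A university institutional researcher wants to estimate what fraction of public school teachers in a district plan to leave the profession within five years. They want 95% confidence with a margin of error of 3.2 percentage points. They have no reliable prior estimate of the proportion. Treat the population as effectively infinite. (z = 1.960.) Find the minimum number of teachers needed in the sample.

938

With no prior estimate, use p = 0.5, giving p(1−p) = 0.25.
n = z²·p(1−p)/E² = 1.960² × 0.2500 / 0.032² = 3.8416 × 0.2500 / 0.001024 ≈ 937.89.
Rounding up gives n = 938.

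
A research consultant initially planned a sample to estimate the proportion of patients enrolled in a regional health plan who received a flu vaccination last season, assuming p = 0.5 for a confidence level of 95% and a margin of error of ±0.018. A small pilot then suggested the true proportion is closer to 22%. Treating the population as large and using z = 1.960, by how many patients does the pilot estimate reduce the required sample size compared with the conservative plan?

Conservative (p = 0.5): n = 1.960² × 0.25 / 0.018² ≈ 2964.20 → 2965.
Using p = 0.22: p(1−p) = 0.1716, so n = 1.960² × 0.1716 / 0.018² ≈ 2034.63 → 2035.
Reduction: 2965 − 2035 = 930.

930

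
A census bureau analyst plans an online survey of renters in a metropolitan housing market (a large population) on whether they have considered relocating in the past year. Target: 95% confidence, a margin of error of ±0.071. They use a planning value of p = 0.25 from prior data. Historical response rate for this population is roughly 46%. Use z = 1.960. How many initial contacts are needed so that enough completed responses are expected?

311

Completed interviews needed: n₀ = 1.960² × 0.1875 / 0.071² ≈ 142.89 → 143.
At a 46% response rate, contacts needed = 143 / 0.46 ≈ 310.87 → 311.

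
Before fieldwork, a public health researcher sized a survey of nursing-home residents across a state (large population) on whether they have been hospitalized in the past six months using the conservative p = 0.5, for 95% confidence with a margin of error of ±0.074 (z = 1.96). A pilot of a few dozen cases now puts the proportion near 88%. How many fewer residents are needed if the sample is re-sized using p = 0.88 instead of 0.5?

Conservative (p = 0.5): n = 1.96² × 0.25 / 0.074² ≈ 175.38 → 176.
Using p = 0.88: p(1−p) = 0.1056, so n = 1.96² × 0.1056 / 0.074² ≈ 74.08 → 75.
Reduction: 176 − 75 = 101.

101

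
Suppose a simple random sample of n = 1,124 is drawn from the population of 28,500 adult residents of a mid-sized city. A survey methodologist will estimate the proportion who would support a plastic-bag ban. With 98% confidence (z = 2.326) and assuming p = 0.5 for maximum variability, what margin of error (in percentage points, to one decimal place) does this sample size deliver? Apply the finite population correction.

3.4

Finite-population factor: (N−n)/(N−1) = (28500−1124)/(28500−1) = 0.9606.
SE(p̂) = √[p(1−p)/n · (N−n)/(N−1)] = √[0.2500/1124 × 0.9606] = 0.01462.
E = z × SE = 2.326 × 0.01462 = 0.03400 ≈ 3.4 percentage points.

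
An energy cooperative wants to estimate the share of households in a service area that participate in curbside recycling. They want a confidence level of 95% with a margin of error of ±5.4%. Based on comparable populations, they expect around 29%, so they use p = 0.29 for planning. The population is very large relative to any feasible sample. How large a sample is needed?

272

For 95% confidence, z = 1.96.
With p = 0.29, p(1−p) = 0.2059.
n = z²·p(1−p)/E² = 1.96² × 0.2059 / 0.054² = 3.8416 × 0.2059 / 0.002916 ≈ 271.26.
Rounding up gives n = 272.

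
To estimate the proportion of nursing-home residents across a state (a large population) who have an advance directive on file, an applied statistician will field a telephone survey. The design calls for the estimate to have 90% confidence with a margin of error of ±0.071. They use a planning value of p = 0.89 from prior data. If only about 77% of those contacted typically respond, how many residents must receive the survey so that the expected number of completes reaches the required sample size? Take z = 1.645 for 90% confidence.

Completed interviews needed: n₀ = 1.645² × 0.0979 / 0.071² ≈ 52.55 → 53.
At a 77% response rate, contacts needed = 53 / 0.77 ≈ 68.83 → 69.

69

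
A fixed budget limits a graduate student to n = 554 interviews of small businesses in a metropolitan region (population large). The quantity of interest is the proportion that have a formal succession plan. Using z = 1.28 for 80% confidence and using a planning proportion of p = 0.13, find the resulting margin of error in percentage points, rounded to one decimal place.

SE(p̂) = √[p(1−p)/n] = √[0.1131/554] = 0.01429.
E = z × SE = 1.28 × 0.01429 = 0.01829, or 1.8 percentage points.

1.8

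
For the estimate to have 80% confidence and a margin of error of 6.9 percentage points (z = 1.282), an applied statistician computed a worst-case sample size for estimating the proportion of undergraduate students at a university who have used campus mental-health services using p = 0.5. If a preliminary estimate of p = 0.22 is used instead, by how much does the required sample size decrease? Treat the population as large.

27

Conservative (p = 0.5): n = 1.282² × 0.25 / 0.069² ≈ 86.30 → 87.
Using p = 0.22: p(1−p) = 0.1716, so n = 1.282² × 0.1716 / 0.069² ≈ 59.24 → 60.
Reduction: 87 − 60 = 27.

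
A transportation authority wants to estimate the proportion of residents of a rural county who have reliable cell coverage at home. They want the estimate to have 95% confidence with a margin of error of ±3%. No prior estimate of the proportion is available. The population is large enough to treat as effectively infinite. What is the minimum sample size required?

For 95% confidence, z = 1.960.
With no prior estimate, use p = 0.5, giving p(1−p) = 0.25.
n = z²·p(1−p)/E² = 1.960² × 0.2500 / 0.030² = 3.8416 × 0.2500 / 0.000900 ≈ 1067.11.
Rounding up gives n = 1068.

1068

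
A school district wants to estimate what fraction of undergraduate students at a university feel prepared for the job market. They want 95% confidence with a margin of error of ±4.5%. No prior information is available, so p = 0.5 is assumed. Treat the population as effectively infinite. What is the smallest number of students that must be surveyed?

For 95% confidence, z = 1.960.
With p = 0.5, p(1−p) = 0.25.
n = z²·p(1−p)/E² = 1.960² × 0.2500 / 0.045² = 3.8416 × 0.2500 / 0.002025 ≈ 474.27.
Rounding up gives n = 475.

475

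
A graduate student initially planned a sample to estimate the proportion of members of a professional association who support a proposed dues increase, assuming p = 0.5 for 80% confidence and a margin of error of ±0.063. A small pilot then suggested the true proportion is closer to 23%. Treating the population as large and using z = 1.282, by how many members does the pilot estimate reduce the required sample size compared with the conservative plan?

Conservative (p = 0.5): n = 1.282² × 0.25 / 0.063² ≈ 103.52 → 104.
Using p = 0.23: p(1−p) = 0.1771, so n = 1.282² × 0.1771 / 0.063² ≈ 73.34 → 74.
Reduction: 104 − 74 = 30.

30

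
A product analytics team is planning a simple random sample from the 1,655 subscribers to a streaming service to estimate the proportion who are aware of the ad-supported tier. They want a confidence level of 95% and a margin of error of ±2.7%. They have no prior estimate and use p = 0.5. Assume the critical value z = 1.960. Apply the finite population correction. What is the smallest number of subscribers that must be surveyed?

Unadjusted: n₀ = 1.960² × 0.50 × 0.50 / 0.027² ≈ 1317.42, so n₀ = 1318.
Finite population correction with N = 1,655: n = n₀ / (1 + (n₀−1)/N) = 1318 / (1 + 1317/1655) = 1318 / 1.7958 ≈ 733.95.
Rounding up, n = 734.

734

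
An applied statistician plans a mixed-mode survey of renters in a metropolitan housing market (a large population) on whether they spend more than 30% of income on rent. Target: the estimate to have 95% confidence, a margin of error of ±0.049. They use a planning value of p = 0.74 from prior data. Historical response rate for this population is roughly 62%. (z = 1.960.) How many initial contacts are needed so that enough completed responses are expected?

497

Completed interviews needed: n₀ = 1.960² × 0.1924 / 0.049² ≈ 307.84 → 308.
At a 62% response rate, contacts needed = 308 / 0.62 ≈ 496.77 → 497.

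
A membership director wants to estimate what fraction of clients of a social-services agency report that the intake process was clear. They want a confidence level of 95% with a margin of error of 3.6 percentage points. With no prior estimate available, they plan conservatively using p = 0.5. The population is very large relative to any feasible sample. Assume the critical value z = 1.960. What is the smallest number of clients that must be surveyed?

With p = 0.5, p(1−p) = 0.25.
n = z²·p(1−p)/E² = 1.960² × 0.2500 / 0.036² = 3.8416 × 0.2500 / 0.001296 ≈ 741.05.
Rounding up gives n = 742.

742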